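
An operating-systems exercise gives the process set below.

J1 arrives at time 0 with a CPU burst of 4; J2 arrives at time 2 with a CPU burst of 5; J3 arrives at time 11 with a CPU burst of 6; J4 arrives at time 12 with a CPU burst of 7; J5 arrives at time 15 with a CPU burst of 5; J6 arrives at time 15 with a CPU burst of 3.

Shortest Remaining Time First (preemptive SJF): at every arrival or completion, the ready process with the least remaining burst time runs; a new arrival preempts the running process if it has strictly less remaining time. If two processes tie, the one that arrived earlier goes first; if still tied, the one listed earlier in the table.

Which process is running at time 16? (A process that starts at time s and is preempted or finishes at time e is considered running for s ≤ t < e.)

J3

Gantt: | J1 0-4 | J2 4-9 | idle 9-11 | J3 11-17 | J6 17-20 | J5 20-25 | J4 25-32 |
Completion: J1=4  J2=9  J3=17  J4=32  J5=25  J6=20
Turnaround (C−A): J1=4  J2=7  J3=6  J4=20  J5=10  J6=5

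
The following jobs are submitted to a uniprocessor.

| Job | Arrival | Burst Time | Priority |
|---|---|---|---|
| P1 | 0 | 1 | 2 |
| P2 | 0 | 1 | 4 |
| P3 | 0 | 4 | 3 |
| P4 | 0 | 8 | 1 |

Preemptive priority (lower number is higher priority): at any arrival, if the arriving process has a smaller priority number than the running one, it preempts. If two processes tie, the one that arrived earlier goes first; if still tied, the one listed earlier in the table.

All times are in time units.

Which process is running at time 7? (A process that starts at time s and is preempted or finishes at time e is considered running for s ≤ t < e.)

P4

Gantt: | P4 0-8 | P1 8-9 | P3 9-13 | P2 13-14 |
Completion: P1=9  P2=14  P3=13  P4=8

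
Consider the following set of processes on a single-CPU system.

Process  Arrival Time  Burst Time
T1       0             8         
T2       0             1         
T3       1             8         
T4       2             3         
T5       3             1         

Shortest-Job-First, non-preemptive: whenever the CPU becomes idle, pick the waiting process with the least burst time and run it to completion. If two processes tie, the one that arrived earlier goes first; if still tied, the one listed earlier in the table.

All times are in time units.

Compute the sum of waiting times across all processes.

Timeline: | T2 0-1 | T1 1-9 | T5 9-10 | T4 10-13 | T3 13-21 |
Completion: T1=9  T2=1  T3=21  T4=13  T5=10
Turnaround (C−A): T1=9  T2=1  T3=20  T4=11  T5=7
Waiting = turnaround − burst: T1=1, T2=0, T3=12, T4=8, T5=6
Total waiting = 1 + 0 + 12 + 8 + 6 = 27

27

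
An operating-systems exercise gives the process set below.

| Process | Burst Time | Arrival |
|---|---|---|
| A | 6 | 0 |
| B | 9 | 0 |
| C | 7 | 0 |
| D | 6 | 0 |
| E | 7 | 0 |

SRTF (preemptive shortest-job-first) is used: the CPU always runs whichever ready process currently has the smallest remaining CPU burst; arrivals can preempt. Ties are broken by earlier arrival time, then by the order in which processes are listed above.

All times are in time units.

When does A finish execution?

Gantt: | A 0-6 | D 6-12 | C 12-19 | E 19-26 | B 26-35 |
Completion: A=6  B=35  C=19  D=12  E=26

6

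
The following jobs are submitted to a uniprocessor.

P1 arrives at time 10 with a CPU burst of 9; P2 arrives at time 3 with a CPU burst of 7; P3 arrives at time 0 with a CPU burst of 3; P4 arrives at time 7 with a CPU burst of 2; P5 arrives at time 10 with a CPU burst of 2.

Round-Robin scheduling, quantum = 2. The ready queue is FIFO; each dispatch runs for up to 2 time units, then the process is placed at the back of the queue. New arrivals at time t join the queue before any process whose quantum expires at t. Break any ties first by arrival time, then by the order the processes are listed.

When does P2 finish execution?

16

Schedule: | P3 0-3 | P2 3-7 | P4 7-9 | P2 9-11 | P1 11-13 | P5 13-15 | P2 15-16 | P1 16-23 |
Completion: P1=23  P2=16  P3=3  P4=9  P5=15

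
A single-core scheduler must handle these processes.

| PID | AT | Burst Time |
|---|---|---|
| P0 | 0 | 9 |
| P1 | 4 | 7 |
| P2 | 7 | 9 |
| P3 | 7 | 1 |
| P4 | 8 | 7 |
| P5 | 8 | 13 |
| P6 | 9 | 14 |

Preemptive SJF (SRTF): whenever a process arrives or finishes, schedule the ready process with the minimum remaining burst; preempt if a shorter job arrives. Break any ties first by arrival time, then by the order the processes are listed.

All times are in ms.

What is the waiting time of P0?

1

Gantt: | P0 0-7 | P3 7-8 | P0 8-10 | P1 10-17 | P4 17-24 | P2 24-33 | P5 33-46 | P6 46-60 |
Completion: P0=10  P1=17  P2=33  P3=8  P4=24  P5=46  P6=60
Turnaround (C−A): P0=10  P1=13  P2=26  P3=1  P4=16  P5=38  P6=51
Waiting(P0) = turnaround − burst = 10 − 9 = 1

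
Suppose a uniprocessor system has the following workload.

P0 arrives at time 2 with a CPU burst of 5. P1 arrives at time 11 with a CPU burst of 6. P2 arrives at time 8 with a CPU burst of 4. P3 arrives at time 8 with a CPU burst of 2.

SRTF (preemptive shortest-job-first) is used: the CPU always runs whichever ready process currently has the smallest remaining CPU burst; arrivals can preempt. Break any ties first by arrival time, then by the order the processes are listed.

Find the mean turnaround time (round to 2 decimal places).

Gantt: | idle 0-2 | P0 2-7 | idle 7-8 | P3 8-10 | P2 10-14 | P1 14-20 |
Completion: P0=7  P1=20  P2=14  P3=10
Turnaround (C−A): P0=5  P1=9  P2=6  P3=2
Turnaround times: P0=5, P1=9, P2=6, P3=2
Average turnaround = (5+9+6+2) / 4 = 22/4 = 5.50

5.50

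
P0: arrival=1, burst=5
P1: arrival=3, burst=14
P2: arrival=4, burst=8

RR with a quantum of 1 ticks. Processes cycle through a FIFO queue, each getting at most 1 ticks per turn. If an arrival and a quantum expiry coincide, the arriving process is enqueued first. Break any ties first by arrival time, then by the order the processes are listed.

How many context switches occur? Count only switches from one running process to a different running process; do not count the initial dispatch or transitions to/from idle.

20

Schedule: | idle 0-1 | P0 1-3 | P1 3-4 | P0 4-5 | P2 5-6 | P1 6-7 | P0 7-8 | P2 8-9 | P1 9-10 | P0 10-11 | P2 11-12 | P1 12-13 | P2 13-14 | P1 14-15 | P2 15-16 | P1 16-17 | P2 17-18 | P1 18-19 | P2 19-20 | P1 20-21 | P2 21-22 | P1 22-28 |
Completion: P0=11  P1=28  P2=22
Turnaround (C−A): P0=10  P1=25  P2=18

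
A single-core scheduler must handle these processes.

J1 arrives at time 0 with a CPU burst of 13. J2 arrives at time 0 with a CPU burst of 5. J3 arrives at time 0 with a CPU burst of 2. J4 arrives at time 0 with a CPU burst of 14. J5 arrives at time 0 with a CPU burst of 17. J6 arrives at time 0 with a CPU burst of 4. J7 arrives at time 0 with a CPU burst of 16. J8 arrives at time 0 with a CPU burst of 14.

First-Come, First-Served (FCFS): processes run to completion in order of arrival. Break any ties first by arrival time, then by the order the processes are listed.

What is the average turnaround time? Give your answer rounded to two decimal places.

43.38

Schedule: | J1 0-13 | J2 13-18 | J3 18-20 | J4 20-34 | J5 34-51 | J6 51-55 | J7 55-71 | J8 71-85 |
Completion: J1=13  J2=18  J3=20  J4=34  J5=51  J6=55  J7=71  J8=85
Turnaround (C−A): J1=13  J2=18  J3=20  J4=34  J5=51  J6=55  J7=71  J8=85
Turnaround times: J1=13, J2=18, J3=20, J4=34, J5=51, J6=55, J7=71, J8=85
Average turnaround = (13+18+20+34+51+55+71+85) / 8 = 347/8 = 43.38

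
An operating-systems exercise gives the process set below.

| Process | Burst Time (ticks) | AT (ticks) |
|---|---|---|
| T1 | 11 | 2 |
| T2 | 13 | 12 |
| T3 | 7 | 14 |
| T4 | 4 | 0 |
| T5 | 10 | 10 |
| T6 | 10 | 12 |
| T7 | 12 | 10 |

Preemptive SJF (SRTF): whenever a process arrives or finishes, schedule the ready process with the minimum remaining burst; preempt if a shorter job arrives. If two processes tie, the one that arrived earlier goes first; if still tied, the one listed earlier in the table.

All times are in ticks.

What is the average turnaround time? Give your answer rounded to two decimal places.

25.14

Schedule: | T4 0-4 | T1 4-15 | T3 15-22 | T5 22-32 | T6 32-42 | T7 42-54 | T2 54-67 |
Completion: T1=15  T2=67  T3=22  T4=4  T5=32  T6=42  T7=54
Turnaround times: T1=13, T2=55, T3=8, T4=4, T5=22, T6=30, T7=44
Average turnaround = (13+55+8+4+22+30+44) / 7 = 176/7 = 25.14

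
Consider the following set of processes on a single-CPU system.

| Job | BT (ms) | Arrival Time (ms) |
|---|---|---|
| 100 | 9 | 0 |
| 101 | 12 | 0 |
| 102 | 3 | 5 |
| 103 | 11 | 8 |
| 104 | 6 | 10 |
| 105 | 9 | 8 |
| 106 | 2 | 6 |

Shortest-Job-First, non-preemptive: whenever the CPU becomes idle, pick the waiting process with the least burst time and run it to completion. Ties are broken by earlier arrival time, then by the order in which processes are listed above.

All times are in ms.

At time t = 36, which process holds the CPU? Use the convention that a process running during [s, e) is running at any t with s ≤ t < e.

103

Gantt: | 100 0-9 | 106 9-11 | 102 11-14 | 104 14-20 | 105 20-29 | 103 29-40 | 101 40-52 |
Completion: 100=9  101=52  102=14  103=40  104=20  105=29  106=11
Turnaround (C−A): 100=9  101=52  102=9  103=32  104=10  105=21  106=5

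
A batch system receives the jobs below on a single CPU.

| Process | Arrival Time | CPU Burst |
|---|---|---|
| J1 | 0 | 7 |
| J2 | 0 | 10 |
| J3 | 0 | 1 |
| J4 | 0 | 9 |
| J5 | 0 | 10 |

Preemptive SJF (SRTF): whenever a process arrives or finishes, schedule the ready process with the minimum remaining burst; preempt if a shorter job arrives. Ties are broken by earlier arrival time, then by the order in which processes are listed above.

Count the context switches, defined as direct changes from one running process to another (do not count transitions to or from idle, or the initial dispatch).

4

Gantt: | J3 0-1 | J1 1-8 | J4 8-17 | J2 17-27 | J5 27-37 |
Completion: J1=8  J2=27  J3=1  J4=17  J5=37
Turnaround (C−A): J1=8  J2=27  J3=1  J4=17  J5=37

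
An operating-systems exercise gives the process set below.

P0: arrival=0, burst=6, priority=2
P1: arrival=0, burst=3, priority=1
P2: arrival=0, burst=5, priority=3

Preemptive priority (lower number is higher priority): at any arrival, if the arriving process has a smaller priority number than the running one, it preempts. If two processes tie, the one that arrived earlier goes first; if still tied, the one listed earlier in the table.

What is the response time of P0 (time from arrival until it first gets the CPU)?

Timeline: | P1 0-3 | P0 3-9 | P2 9-14 |
Completion: P0=9  P1=3  P2=14
Turnaround (C−A): P0=9  P1=3  P2=14
Response(P0) = first start − arrival = 3 − 0 = 3

3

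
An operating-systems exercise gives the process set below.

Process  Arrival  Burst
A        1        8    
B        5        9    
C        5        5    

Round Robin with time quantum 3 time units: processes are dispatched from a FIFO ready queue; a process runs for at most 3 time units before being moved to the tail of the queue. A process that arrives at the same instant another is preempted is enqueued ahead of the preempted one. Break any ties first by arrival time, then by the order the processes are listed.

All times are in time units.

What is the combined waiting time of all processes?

25

Schedule: | idle 0-1 | A 1-7 | B 7-10 | C 10-13 | A 13-15 | B 15-18 | C 18-20 | B 20-23 |
Completion: A=15  B=23  C=20
Waiting = turnaround − burst: A=6, B=9, C=10
Total waiting = 6 + 9 + 10 = 25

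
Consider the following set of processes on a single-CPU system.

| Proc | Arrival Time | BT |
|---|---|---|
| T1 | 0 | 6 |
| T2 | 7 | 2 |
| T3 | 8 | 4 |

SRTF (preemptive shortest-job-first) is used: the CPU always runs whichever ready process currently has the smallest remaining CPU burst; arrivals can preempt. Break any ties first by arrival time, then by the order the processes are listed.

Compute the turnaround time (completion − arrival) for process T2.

Timeline: | T1 0-6 | idle 6-7 | T2 7-9 | T3 9-13 |
Completion: T1=6  T2=9  T3=13
Turnaround (C−A): T1=6  T2=2  T3=5
Turnaround(T2) = completion − arrival = 9 − 7 = 2

2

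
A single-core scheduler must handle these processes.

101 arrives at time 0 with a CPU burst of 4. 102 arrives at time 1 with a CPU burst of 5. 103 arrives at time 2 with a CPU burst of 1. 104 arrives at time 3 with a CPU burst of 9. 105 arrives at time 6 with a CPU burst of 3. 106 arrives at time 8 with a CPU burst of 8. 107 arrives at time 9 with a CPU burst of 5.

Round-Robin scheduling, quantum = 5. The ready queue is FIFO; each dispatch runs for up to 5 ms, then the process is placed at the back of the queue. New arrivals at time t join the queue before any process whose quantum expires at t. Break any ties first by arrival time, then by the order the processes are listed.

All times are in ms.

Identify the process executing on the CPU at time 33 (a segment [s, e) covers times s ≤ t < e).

Schedule: | 101 0-4 | 102 4-9 | 103 9-10 | 104 10-15 | 105 15-18 | 106 18-23 | 107 23-28 | 104 28-32 | 106 32-35 |
Completion: 101=4  102=9  103=10  104=32  105=18  106=35  107=28

106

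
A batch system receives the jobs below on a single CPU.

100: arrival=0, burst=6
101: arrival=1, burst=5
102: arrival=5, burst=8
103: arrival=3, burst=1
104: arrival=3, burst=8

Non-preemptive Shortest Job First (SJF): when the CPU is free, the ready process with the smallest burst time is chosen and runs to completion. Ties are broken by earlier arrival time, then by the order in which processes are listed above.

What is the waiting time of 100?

Schedule: | 100 0-6 | 103 6-7 | 101 7-12 | 104 12-20 | 102 20-28 |
Completion: 100=6  101=12  102=28  103=7  104=20
Waiting(100) = turnaround − burst = 6 − 6 = 0

0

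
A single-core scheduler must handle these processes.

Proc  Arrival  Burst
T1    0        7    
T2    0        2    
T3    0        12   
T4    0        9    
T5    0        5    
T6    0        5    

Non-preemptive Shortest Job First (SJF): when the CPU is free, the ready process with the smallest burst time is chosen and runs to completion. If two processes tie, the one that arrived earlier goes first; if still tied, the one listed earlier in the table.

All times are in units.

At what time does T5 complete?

Schedule: | T2 0-2 | T5 2-7 | T6 7-12 | T1 12-19 | T4 19-28 | T3 28-40 |
Completion: T1=19  T2=2  T3=40  T4=28  T5=7  T6=12
Turnaround (C−A): T1=19  T2=2  T3=40  T4=28  T5=7  T6=12

7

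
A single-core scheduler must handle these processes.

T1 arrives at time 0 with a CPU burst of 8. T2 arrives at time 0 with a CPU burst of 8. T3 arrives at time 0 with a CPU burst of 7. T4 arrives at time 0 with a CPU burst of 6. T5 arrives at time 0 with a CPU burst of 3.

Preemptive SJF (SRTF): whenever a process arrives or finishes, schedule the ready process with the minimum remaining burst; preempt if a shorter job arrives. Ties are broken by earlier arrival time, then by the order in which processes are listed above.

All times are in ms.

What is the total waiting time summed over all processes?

Schedule: | T5 0-3 | T4 3-9 | T3 9-16 | T1 16-24 | T2 24-32 |
Completion: T1=24  T2=32  T3=16  T4=9  T5=3
Turnaround (C−A): T1=24  T2=32  T3=16  T4=9  T5=3
Waiting = turnaround − burst: T1=16, T2=24, T3=9, T4=3, T5=0
Total waiting = 16 + 24 + 9 + 3 + 0 = 52

52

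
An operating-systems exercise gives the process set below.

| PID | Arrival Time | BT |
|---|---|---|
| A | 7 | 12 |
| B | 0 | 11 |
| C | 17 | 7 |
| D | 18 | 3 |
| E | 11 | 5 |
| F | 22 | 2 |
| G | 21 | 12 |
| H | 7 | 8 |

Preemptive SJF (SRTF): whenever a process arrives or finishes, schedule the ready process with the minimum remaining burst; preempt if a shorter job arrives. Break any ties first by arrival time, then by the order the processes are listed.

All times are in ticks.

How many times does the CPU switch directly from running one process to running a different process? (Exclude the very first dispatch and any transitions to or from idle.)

9

Timeline: | B 0-11 | E 11-16 | H 16-18 | D 18-21 | H 21-22 | F 22-24 | H 24-29 | C 29-36 | A 36-48 | G 48-60 |
Completion: A=48  B=11  C=36  D=21  E=16  F=24  G=60  H=29
Turnaround (C−A): A=41  B=11  C=19  D=3  E=5  F=2  G=39  H=22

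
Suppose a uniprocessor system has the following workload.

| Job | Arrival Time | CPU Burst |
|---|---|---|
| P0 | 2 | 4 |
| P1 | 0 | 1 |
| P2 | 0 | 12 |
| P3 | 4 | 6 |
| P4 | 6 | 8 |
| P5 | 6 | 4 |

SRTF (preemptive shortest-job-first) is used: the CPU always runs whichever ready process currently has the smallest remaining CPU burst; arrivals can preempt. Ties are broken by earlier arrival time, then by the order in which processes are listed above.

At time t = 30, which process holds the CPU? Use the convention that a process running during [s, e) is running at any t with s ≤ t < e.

P2

Schedule: | P1 0-1 | P2 1-2 | P0 2-6 | P5 6-10 | P3 10-16 | P4 16-24 | P2 24-35 |
Completion: P0=6  P1=1  P2=35  P3=16  P4=24  P5=10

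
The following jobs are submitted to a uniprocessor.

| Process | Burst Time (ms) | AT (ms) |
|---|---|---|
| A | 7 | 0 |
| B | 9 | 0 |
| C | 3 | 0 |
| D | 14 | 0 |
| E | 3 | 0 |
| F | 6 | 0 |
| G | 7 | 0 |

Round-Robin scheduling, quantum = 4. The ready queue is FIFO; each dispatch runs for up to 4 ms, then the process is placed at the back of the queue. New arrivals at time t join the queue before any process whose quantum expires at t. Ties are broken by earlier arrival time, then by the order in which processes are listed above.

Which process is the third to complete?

Gantt: | A 0-4 | B 4-8 | C 8-11 | D 11-15 | E 15-18 | F 18-22 | G 22-26 | A 26-29 | B 29-33 | D 33-37 | F 37-39 | G 39-42 | B 42-43 | D 43-49 |
Completion: A=29  B=43  C=11  D=49  E=18  F=39  G=42
Turnaround (C−A): A=29  B=43  C=11  D=49  E=18  F=39  G=42
Finish order: C → E → A → F → G → B → D

A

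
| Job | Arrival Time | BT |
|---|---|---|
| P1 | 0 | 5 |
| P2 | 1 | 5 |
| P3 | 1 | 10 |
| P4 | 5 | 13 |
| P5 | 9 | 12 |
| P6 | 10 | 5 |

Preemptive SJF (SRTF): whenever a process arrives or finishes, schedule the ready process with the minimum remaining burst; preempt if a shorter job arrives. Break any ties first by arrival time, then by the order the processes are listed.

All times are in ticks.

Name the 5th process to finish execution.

P5

Schedule: | P1 0-5 | P2 5-10 | P6 10-15 | P3 15-25 | P5 25-37 | P4 37-50 |
Completion: P1=5  P2=10  P3=25  P4=50  P5=37  P6=15
Turnaround (C−A): P1=5  P2=9  P3=24  P4=45  P5=28  P6=5
Finish order: P1 → P2 → P6 → P3 → P5 → P4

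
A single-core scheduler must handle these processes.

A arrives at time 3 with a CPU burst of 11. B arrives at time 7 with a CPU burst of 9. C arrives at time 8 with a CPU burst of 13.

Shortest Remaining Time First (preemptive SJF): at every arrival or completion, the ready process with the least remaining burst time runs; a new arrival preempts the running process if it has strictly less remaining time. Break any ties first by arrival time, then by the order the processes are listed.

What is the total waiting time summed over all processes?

22

Timeline: | idle 0-3 | A 3-14 | B 14-23 | C 23-36 |
Completion: A=14  B=23  C=36
Turnaround (C−A): A=11  B=16  C=28
Waiting = turnaround − burst: A=0, B=7, C=15
Total waiting = 0 + 7 + 15 = 22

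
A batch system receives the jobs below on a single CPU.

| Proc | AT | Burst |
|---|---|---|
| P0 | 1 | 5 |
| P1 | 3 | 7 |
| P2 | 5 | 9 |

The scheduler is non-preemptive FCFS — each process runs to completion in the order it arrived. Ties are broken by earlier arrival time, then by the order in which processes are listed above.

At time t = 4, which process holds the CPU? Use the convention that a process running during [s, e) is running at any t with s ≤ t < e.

Schedule: | idle 0-1 | P0 1-6 | P1 6-13 | P2 13-22 |
Completion: P0=6  P1=13  P2=22
Turnaround (C−A): P0=5  P1=10  P2=17

P0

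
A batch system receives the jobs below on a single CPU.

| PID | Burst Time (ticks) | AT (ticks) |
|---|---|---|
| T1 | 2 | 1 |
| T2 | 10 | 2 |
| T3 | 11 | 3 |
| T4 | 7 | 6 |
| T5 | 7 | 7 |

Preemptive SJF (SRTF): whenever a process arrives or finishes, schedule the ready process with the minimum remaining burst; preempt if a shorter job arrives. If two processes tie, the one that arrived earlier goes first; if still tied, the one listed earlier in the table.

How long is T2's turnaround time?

11

Timeline: | idle 0-1 | T1 1-3 | T2 3-13 | T4 13-20 | T5 20-27 | T3 27-38 |
Completion: T1=3  T2=13  T3=38  T4=20  T5=27
Turnaround (C−A): T1=2  T2=11  T3=35  T4=14  T5=20
Turnaround(T2) = completion − arrival = 13 − 2 = 11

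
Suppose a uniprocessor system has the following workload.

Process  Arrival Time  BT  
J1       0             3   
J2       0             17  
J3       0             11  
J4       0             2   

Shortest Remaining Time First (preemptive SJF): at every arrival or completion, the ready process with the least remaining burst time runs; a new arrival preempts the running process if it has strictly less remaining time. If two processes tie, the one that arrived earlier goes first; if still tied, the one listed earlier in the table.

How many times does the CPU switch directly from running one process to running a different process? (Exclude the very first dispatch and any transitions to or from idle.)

Schedule: | J4 0-2 | J1 2-5 | J3 5-16 | J2 16-33 |
Completion: J1=5  J2=33  J3=16  J4=2

3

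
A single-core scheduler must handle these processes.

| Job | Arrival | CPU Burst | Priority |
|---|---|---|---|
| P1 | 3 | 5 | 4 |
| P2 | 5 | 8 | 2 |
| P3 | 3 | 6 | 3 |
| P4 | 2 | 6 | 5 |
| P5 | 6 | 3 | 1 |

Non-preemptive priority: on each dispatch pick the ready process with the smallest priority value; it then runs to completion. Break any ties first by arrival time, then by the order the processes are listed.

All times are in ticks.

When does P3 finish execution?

25

Gantt: | idle 0-2 | P4 2-8 | P5 8-11 | P2 11-19 | P3 19-25 | P1 25-30 |
Completion: P1=30  P2=19  P3=25  P4=8  P5=11
Turnaround (C−A): P1=27  P2=14  P3=22  P4=6  P5=5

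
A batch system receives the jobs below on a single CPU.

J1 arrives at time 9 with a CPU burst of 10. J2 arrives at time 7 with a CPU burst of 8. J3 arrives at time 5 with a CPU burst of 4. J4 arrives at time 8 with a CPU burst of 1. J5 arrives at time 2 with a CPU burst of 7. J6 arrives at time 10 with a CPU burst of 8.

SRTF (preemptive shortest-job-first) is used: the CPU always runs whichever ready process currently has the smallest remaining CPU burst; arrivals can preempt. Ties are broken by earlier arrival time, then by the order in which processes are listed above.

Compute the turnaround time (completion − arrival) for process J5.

Gantt: | idle 0-2 | J5 2-9 | J4 9-10 | J3 10-14 | J2 14-22 | J6 22-30 | J1 30-40 |
Completion: J1=40  J2=22  J3=14  J4=10  J5=9  J6=30
Turnaround (C−A): J1=31  J2=15  J3=9  J4=2  J5=7  J6=20
Turnaround(J5) = completion − arrival = 9 − 2 = 7

7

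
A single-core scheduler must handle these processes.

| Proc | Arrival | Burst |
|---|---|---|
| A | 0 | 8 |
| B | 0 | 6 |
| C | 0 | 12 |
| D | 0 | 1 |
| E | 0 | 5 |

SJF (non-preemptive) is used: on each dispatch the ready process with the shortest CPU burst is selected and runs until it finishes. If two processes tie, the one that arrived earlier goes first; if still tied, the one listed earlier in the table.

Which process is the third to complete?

Schedule: | D 0-1 | E 1-6 | B 6-12 | A 12-20 | C 20-32 |
Completion: A=20  B=12  C=32  D=1  E=6
Turnaround (C−A): A=20  B=12  C=32  D=1  E=6
Finish order: D → E → B → A → C

B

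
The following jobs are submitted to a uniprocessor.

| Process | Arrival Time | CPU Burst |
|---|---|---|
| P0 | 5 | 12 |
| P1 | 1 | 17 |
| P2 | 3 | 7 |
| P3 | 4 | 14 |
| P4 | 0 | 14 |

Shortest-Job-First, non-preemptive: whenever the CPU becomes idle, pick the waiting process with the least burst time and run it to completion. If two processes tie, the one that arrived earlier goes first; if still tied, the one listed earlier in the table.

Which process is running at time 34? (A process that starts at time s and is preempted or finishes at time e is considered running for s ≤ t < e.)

Timeline: | P4 0-14 | P2 14-21 | P0 21-33 | P3 33-47 | P1 47-64 |
Completion: P0=33  P1=64  P2=21  P3=47  P4=14
Turnaround (C−A): P0=28  P1=63  P2=18  P3=43  P4=14

P3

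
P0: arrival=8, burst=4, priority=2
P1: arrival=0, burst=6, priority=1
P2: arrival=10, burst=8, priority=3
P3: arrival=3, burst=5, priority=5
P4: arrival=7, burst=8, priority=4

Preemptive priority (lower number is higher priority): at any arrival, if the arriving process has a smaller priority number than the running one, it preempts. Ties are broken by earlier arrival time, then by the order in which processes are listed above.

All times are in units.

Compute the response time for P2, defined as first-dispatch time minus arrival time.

2

Timeline: | P1 0-6 | P3 6-7 | P4 7-8 | P0 8-12 | P2 12-20 | P4 20-27 | P3 27-31 |
Completion: P0=12  P1=6  P2=20  P3=31  P4=27
Turnaround (C−A): P0=4  P1=6  P2=10  P3=28  P4=20
Response(P2) = first start − arrival = 12 − 10 = 2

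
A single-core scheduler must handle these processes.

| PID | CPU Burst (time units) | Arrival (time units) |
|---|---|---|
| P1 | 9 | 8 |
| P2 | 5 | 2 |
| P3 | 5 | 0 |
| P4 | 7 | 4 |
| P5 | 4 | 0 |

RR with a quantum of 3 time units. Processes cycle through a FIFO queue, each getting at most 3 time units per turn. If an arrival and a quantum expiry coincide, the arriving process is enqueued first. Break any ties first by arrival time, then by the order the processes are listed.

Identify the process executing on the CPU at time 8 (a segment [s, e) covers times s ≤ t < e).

Schedule: | P3 0-3 | P5 3-6 | P2 6-9 | P3 9-11 | P4 11-14 | P5 14-15 | P1 15-18 | P2 18-20 | P4 20-23 | P1 23-26 | P4 26-27 | P1 27-30 |
Completion: P1=30  P2=20  P3=11  P4=27  P5=15

P2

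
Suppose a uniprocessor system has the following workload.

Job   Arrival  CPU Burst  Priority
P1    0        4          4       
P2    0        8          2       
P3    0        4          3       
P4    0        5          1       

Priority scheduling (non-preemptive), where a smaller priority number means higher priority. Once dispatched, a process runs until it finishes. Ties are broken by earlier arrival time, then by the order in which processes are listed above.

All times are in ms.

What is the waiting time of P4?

Schedule: | P4 0-5 | P2 5-13 | P3 13-17 | P1 17-21 |
Completion: P1=21  P2=13  P3=17  P4=5
Turnaround (C−A): P1=21  P2=13  P3=17  P4=5
Waiting(P4) = turnaround − burst = 5 − 5 = 0

0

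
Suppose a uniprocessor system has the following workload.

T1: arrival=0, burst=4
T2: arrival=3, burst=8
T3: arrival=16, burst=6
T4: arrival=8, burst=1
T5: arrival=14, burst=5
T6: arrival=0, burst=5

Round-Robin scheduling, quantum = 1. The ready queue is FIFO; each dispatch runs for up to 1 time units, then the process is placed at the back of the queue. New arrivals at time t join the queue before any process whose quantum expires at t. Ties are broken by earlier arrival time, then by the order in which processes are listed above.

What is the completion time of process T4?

11

Gantt: | T1 0-1 | T6 1-2 | T1 2-3 | T6 3-4 | T2 4-5 | T1 5-6 | T6 6-7 | T2 7-8 | T1 8-9 | T6 9-10 | T4 10-11 | T2 11-12 | T6 12-13 | T2 13-14 | T5 14-15 | T2 15-16 | T5 16-17 | T3 17-18 | T2 18-19 | T5 19-20 | T3 20-21 | T2 21-22 | T5 22-23 | T3 23-24 | T2 24-25 | T5 25-26 | T3 26-29 |
Completion: T1=9  T2=25  T3=29  T4=11  T5=26  T6=13
Turnaround (C−A): T1=9  T2=22  T3=13  T4=3  T5=12  T6=13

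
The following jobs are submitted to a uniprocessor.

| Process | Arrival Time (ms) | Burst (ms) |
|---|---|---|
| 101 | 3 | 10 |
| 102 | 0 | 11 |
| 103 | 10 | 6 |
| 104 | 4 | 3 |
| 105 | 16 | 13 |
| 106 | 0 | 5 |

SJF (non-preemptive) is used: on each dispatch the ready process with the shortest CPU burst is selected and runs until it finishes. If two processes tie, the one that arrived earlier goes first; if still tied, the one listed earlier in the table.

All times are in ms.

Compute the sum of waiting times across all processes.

57

Gantt: | 106 0-5 | 104 5-8 | 101 8-18 | 103 18-24 | 102 24-35 | 105 35-48 |
Completion: 101=18  102=35  103=24  104=8  105=48  106=5
Waiting = turnaround − burst: 101=5, 102=24, 103=8, 104=1, 105=19, 106=0
Total waiting = 5 + 24 + 8 + 1 + 19 + 0 = 57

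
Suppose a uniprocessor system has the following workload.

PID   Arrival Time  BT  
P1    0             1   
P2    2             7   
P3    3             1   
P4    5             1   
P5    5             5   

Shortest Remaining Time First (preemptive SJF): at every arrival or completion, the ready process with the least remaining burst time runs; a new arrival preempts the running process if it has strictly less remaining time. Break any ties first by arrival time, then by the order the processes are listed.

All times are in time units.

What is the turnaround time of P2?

Schedule: | P1 0-1 | idle 1-2 | P2 2-3 | P3 3-4 | P2 4-5 | P4 5-6 | P2 6-11 | P5 11-16 |
Completion: P1=1  P2=11  P3=4  P4=6  P5=16
Turnaround (C−A): P1=1  P2=9  P3=1  P4=1  P5=11
Turnaround(P2) = completion − arrival = 11 − 2 = 9

9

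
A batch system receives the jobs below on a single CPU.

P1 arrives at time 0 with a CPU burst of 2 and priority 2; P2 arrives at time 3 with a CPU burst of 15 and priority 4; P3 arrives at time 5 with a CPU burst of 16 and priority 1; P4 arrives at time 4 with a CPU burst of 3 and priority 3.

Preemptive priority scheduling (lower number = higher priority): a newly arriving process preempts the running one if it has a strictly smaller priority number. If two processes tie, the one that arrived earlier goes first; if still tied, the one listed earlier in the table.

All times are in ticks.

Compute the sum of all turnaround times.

Schedule: | P1 0-2 | idle 2-3 | P2 3-4 | P4 4-5 | P3 5-21 | P4 21-23 | P2 23-37 |
Completion: P1=2  P2=37  P3=21  P4=23
Turnaround (C−A): P1=2  P2=34  P3=16  P4=19
Turnaround = completion − arrival: P1=2, P2=34, P3=16, P4=19
Total turnaround = 2 + 34 + 16 + 19 = 71

71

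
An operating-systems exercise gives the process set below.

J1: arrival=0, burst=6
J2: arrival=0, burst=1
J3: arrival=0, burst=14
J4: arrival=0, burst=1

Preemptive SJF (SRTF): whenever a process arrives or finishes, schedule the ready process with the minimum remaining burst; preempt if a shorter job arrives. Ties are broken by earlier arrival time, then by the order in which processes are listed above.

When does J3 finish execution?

22

Gantt: | J2 0-1 | J4 1-2 | J1 2-8 | J3 8-22 |
Completion: J1=8  J2=1  J3=22  J4=2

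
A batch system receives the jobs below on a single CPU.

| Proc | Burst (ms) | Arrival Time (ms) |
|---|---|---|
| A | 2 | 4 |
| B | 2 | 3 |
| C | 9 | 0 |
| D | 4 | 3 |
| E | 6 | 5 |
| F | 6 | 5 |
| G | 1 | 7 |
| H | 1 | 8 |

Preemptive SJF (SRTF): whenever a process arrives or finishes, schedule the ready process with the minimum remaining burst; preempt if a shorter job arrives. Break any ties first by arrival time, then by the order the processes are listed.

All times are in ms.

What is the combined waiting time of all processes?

Timeline: | C 0-3 | B 3-5 | A 5-7 | G 7-8 | H 8-9 | D 9-13 | C 13-19 | E 19-25 | F 25-31 |
Completion: A=7  B=5  C=19  D=13  E=25  F=31  G=8  H=9
Turnaround (C−A): A=3  B=2  C=19  D=10  E=20  F=26  G=1  H=1
Waiting = turnaround − burst: A=1, B=0, C=10, D=6, E=14, F=20, G=0, H=0
Total waiting = 1 + 0 + 10 + 6 + 14 + 20 + 0 + 0 = 51

51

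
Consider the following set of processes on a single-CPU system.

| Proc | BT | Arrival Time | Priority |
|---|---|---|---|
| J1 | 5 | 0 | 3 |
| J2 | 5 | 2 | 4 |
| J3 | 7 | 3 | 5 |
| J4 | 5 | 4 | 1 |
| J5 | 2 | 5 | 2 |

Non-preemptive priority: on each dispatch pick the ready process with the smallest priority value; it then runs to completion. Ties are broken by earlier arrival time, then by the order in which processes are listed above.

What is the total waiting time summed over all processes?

30

Timeline: | J1 0-5 | J4 5-10 | J5 10-12 | J2 12-17 | J3 17-24 |
Completion: J1=5  J2=17  J3=24  J4=10  J5=12
Waiting = turnaround − burst: J1=0, J2=10, J3=14, J4=1, J5=5
Total waiting = 0 + 10 + 14 + 1 + 5 = 30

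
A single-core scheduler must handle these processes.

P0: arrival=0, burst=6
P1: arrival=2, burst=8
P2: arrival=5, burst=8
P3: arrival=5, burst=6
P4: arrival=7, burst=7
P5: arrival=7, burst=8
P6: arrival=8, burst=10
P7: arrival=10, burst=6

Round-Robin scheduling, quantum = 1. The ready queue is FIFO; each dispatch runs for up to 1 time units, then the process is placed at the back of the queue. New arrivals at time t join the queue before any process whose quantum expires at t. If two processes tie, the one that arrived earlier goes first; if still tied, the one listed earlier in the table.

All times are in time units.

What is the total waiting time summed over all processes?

276

Timeline: | P0 0-2 | P1 2-3 | P0 3-4 | P1 4-5 | P0 5-6 | P2 6-7 | P3 7-8 | P1 8-9 | P0 9-10 | P4 10-11 | P5 11-12 | P2 12-13 | P6 13-14 | P3 14-15 | P1 15-16 | P7 16-17 | P0 17-18 | P4 18-19 | P5 19-20 | P2 20-21 | P6 21-22 | P3 22-23 | P1 23-24 | P7 24-25 | P4 25-26 | P5 26-27 | P2 27-28 | P6 28-29 | P3 29-30 | P1 30-31 | P7 31-32 | P4 32-33 | P5 33-34 | P2 34-35 | P6 35-36 | P3 36-37 | P1 37-38 | P7 38-39 | P4 39-40 | P5 40-41 | P2 41-42 | P6 42-43 | P3 43-44 | P1 44-45 | P7 45-46 | P4 46-47 | P5 47-48 | P2 48-49 | P6 49-50 | P7 50-51 | P4 51-52 | P5 52-53 | P2 53-54 | P6 54-55 | P5 55-56 | P6 56-59 |
Completion: P0=18  P1=45  P2=54  P3=44  P4=52  P5=56  P6=59  P7=51
Turnaround (C−A): P0=18  P1=43  P2=49  P3=39  P4=45  P5=49  P6=51  P7=41
Waiting = turnaround − burst: P0=12, P1=35, P2=41, P3=33, P4=38, P5=41, P6=41, P7=35
Total waiting = 12 + 35 + 41 + 33 + 38 + 41 + 41 + 35 = 276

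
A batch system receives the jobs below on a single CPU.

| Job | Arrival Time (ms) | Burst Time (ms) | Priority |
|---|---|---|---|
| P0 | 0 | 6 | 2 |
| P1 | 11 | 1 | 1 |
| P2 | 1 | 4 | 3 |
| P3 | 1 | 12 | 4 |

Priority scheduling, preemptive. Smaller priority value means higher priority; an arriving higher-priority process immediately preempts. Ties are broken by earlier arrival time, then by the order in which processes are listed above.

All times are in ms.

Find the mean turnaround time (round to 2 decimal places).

Schedule: | P0 0-6 | P2 6-10 | P3 10-11 | P1 11-12 | P3 12-23 |
Completion: P0=6  P1=12  P2=10  P3=23
Turnaround times: P0=6, P1=1, P2=9, P3=22
Average turnaround = (6+1+9+22) / 4 = 38/4 = 9.50

9.50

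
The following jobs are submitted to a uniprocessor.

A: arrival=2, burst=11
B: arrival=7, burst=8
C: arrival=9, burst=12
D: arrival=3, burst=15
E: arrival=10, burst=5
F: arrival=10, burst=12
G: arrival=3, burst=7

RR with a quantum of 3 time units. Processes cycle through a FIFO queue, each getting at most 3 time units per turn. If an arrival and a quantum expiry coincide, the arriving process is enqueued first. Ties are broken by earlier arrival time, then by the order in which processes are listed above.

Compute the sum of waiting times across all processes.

295

Timeline: | idle 0-2 | A 2-5 | D 5-8 | G 8-11 | A 11-14 | B 14-17 | D 17-20 | C 20-23 | E 23-26 | F 26-29 | G 29-32 | A 32-35 | B 35-38 | D 38-41 | C 41-44 | E 44-46 | F 46-49 | G 49-50 | A 50-52 | B 52-54 | D 54-57 | C 57-60 | F 60-63 | D 63-66 | C 66-69 | F 69-72 |
Completion: A=52  B=54  C=69  D=66  E=46  F=72  G=50
Turnaround (C−A): A=50  B=47  C=60  D=63  E=36  F=62  G=47
Waiting = turnaround − burst: A=39, B=39, C=48, D=48, E=31, F=50, G=40
Total waiting = 39 + 39 + 48 + 48 + 31 + 50 + 40 = 295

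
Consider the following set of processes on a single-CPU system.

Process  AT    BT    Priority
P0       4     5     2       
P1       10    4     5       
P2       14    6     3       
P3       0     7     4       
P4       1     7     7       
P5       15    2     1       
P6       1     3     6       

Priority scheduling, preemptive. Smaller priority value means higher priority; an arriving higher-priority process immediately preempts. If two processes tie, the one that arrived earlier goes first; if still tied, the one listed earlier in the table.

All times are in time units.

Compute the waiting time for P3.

5

Schedule: | P3 0-4 | P0 4-9 | P3 9-12 | P1 12-14 | P2 14-15 | P5 15-17 | P2 17-22 | P1 22-24 | P6 24-27 | P4 27-34 |
Completion: P0=9  P1=24  P2=22  P3=12  P4=34  P5=17  P6=27
Waiting(P3) = turnaround − burst = 12 − 7 = 5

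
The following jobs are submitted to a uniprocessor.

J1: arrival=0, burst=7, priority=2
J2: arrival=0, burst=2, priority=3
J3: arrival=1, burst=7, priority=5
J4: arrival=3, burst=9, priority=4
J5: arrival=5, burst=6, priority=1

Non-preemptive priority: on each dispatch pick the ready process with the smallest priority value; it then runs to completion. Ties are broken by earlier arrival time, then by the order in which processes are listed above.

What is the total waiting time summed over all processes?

50

Timeline: | J1 0-7 | J5 7-13 | J2 13-15 | J4 15-24 | J3 24-31 |
Completion: J1=7  J2=15  J3=31  J4=24  J5=13
Turnaround (C−A): J1=7  J2=15  J3=30  J4=21  J5=8
Waiting = turnaround − burst: J1=0, J2=13, J3=23, J4=12, J5=2
Total waiting = 0 + 13 + 23 + 12 + 2 = 50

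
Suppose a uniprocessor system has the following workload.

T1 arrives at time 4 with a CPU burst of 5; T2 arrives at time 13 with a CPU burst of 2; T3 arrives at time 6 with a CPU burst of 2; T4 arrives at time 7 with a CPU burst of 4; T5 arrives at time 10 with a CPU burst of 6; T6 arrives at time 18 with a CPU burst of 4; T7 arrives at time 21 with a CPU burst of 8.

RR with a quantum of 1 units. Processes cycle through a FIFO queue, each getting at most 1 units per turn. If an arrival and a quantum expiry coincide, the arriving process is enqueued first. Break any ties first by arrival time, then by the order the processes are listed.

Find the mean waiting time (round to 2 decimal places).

6.29

Gantt: | idle 0-4 | T1 4-6 | T3 6-7 | T1 7-8 | T4 8-9 | T3 9-10 | T1 10-11 | T4 11-12 | T5 12-13 | T1 13-14 | T4 14-15 | T2 15-16 | T5 16-17 | T4 17-18 | T2 18-19 | T5 19-20 | T6 20-21 | T5 21-22 | T7 22-23 | T6 23-24 | T5 24-25 | T7 25-26 | T6 26-27 | T5 27-28 | T7 28-29 | T6 29-30 | T7 30-35 |
Completion: T1=14  T2=19  T3=10  T4=18  T5=28  T6=30  T7=35
Waiting times: T1=5, T2=4, T3=2, T4=7, T5=12, T6=8, T7=6
Average waiting = (5+4+2+7+12+8+6) / 7 = 44/7 = 6.29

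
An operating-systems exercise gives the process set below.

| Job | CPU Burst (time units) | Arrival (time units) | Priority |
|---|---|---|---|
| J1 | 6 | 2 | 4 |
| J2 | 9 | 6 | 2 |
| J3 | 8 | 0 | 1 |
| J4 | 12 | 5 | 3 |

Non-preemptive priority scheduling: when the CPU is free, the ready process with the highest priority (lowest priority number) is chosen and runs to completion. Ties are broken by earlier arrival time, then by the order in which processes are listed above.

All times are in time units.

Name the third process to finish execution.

J4

Schedule: | J3 0-8 | J2 8-17 | J4 17-29 | J1 29-35 |
Completion: J1=35  J2=17  J3=8  J4=29
Turnaround (C−A): J1=33  J2=11  J3=8  J4=24
Finish order: J3 → J2 → J4 → J1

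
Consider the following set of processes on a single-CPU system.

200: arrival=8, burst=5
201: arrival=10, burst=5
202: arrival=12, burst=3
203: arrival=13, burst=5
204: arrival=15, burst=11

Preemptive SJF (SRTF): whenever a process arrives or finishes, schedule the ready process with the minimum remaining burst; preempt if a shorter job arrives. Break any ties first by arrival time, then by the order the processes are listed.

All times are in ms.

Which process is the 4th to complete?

203

Schedule: | idle 0-8 | 200 8-13 | 202 13-16 | 201 16-21 | 203 21-26 | 204 26-37 |
Completion: 200=13  201=21  202=16  203=26  204=37
Finish order: 200 → 202 → 201 → 203 → 204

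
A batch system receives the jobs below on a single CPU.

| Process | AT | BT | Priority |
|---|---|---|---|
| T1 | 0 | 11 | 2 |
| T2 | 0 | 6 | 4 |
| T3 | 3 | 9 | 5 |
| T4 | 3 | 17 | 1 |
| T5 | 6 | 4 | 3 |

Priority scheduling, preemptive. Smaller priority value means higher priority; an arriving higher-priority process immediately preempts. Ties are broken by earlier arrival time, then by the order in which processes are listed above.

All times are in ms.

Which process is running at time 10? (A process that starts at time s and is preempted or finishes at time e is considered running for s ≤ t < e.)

Timeline: | T1 0-3 | T4 3-20 | T1 20-28 | T5 28-32 | T2 32-38 | T3 38-47 |
Completion: T1=28  T2=38  T3=47  T4=20  T5=32
Turnaround (C−A): T1=28  T2=38  T3=44  T4=17  T5=26

T4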